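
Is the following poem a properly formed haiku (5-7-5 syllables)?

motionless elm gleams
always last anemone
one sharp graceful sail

Line 1: motionless (3), elm (1), gleams (1) → 5 ✓
Line 2: always (2), last (1), anemone (4) → 7 ✓
Line 3: one (1), sharp (1), graceful (2), sail (1) → 5 ✓

Yes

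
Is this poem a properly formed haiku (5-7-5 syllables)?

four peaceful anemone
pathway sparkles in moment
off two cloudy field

Line 1: four (1), peaceful (2), anemone (4) → 7 (expected 5)
Line 2: pathway (2), sparkles (2), in (1), moment (2) → 7 ✓
Line 3: off (1), two (1), cloudy (2), field (1) → 5 ✓

No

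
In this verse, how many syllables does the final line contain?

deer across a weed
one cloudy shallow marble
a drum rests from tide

5

The final line: "a drum rests from tide": 1+1+1+1+1 = 5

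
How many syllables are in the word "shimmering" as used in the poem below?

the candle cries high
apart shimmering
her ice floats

3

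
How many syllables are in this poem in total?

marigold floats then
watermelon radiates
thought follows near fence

17

Line 1: marigold(3) + floats(1) + then(1) = 5
Line 2: watermelon(4) + radiates(3) = 7
Line 3: thought(1) + follows(2) + near(1) + fence(1) = 5
Total: 5 + 7 + 5 = 17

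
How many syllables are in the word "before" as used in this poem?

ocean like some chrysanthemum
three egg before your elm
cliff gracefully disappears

2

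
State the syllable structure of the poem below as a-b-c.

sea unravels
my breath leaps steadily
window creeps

4-6-3

Line 1: sea (1), unravels (3) → 4
Line 2: my (1), breath (1), leaps (1), steadily (3) → 6
Line 3: window (2), creeps (1) → 3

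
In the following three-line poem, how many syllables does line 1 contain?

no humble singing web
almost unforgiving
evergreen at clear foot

Line 1: no(1) + humble(2) + singing(2) + web(1) = 6

6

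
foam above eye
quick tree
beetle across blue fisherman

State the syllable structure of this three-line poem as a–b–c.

Line 1: foam(1) + above(2) + eye(1) = 4
Line 2: quick(1) + tree(1) = 2
Line 3: beetle(2) + across(2) + blue(1) + fisherman(3) = 8

4–2–8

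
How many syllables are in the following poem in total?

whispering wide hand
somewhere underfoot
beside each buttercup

16

Line 1: whispering(3) + wide(1) + hand(1) = 5
Line 2: somewhere(2) + underfoot(3) = 5
Line 3: beside(2) + each(1) + buttercup(3) = 6
Total: 5 + 5 + 6 = 16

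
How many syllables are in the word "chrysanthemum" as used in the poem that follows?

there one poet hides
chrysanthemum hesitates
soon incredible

4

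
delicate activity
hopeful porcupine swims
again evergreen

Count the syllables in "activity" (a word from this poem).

"activity" has 4 syllables.

4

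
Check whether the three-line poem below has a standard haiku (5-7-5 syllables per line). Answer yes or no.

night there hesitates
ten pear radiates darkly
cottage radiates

Yes

Line 1: night(1) + there(1) + hesitates(3) = 5 ✓
Line 2: ten(1) + pear(1) + radiates(3) + darkly(2) = 7 ✓
Line 3: cottage(2) + radiates(3) = 5 ✓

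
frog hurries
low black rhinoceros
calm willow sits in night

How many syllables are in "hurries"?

"hurries" has 2 syllables.

2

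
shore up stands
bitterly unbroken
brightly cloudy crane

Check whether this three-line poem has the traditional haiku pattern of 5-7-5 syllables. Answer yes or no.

Line 1: "shore up stands": 1+1+1 = 3 (expected 5)
Line 2: "bitterly unbroken": 3+3 = 6 (expected 7)
Line 3: "brightly cloudy crane": 2+2+1 = 5 ✓

No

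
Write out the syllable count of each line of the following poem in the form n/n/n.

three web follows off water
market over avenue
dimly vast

Line 1: three (1), web (1), follows (2), off (1), water (2) → 7
Line 2: market (2), over (2), avenue (3) → 7
Line 3: dimly (2), vast (1) → 3

7/7/3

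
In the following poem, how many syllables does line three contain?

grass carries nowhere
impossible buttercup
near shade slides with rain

5

Line three: near (1), shade (1), slides (1), with (1), rain (1) → 5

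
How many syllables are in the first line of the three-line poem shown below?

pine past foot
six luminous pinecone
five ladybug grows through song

The first line: pine(1) + past(1) + foot(1) = 3

3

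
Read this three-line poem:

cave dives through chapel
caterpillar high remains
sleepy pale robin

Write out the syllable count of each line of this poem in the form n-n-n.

Line 1: "cave dives through chapel": 1+1+1+2 = 5
Line 2: "caterpillar high remains": 4+1+2 = 7
Line 3: "sleepy pale robin": 2+1+2 = 5

5-7-5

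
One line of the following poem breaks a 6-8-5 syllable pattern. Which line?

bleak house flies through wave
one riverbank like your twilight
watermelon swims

The first line

Line 1: "bleak house flies through wave": 1+1+1+1+1 = 5 (expected 6)
Line 2: "one riverbank like your twilight": 1+3+1+1+2 = 8 ✓
Line 3: "watermelon swims": 4+1 = 5 ✓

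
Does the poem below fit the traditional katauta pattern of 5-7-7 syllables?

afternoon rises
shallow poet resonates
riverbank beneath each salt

Yes

Line 1: "afternoon rises": 3+2 = 5 ✓
Line 2: "shallow poet resonates": 2+2+3 = 7 ✓
Line 3: "riverbank beneath each salt": 3+2+1+1 = 7 ✓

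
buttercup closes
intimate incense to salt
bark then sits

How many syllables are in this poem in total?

15

Line 1: buttercup(3) + closes(2) = 5
Line 2: intimate(3) + incense(2) + to(1) + salt(1) = 7
Line 3: bark(1) + then(1) + sits(1) = 3
Total: 5 + 7 + 3 = 15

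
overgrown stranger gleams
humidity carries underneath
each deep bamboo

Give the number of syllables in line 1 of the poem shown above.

6

Line 1: "overgrown stranger gleams": 3+2+1 = 6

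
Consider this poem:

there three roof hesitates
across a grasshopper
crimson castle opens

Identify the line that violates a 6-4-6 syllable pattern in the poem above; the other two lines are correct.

Line 2

Line 1: there(1) + three(1) + roof(1) + hesitates(3) = 6 ✓
Line 2: across(2) + a(1) + grasshopper(3) = 6 (expected 4)
Line 3: crimson(2) + castle(2) + opens(2) = 6 ✓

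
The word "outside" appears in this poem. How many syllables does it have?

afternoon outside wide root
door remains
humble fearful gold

2

"outside" has 2 syllables.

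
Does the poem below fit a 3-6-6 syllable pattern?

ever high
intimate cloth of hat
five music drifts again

Line 1: ever (2), high (1) → 3 ✓
Line 2: intimate (3), cloth (1), of (1), hat (1) → 6 ✓
Line 3: five (1), music (2), drifts (1), again (2) → 6 ✓

Yes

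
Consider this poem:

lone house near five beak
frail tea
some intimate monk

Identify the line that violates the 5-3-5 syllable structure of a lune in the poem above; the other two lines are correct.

The second line

Line 1: lone (1), house (1), near (1), five (1), beak (1) → 5 ✓
Line 2: frail (1), tea (1) → 2 (expected 3)
Line 3: some (1), intimate (3), monk (1) → 5 ✓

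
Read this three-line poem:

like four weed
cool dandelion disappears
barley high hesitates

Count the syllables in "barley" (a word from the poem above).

2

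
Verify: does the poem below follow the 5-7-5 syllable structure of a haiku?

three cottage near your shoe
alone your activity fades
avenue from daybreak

Line 1: three (1), cottage (2), near (1), your (1), shoe (1) → 6 (expected 5)
Line 2: alone (2), your (1), activity (4), fades (1) → 8 (expected 7)
Line 3: avenue (3), from (1), daybreak (2) → 6 (expected 5)

No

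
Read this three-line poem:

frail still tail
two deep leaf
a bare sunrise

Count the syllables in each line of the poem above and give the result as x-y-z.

3-3-4

Line 1: frail (1), still (1), tail (1) → 3
Line 2: two (1), deep (1), leaf (1) → 3
Line 3: a (1), bare (1), sunrise (2) → 4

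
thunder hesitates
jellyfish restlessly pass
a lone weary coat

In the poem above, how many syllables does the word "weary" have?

2

"weary" has 2 syllables.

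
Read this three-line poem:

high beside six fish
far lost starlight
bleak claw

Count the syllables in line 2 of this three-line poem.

Line 2: far(1) + lost(1) + starlight(2) = 4

4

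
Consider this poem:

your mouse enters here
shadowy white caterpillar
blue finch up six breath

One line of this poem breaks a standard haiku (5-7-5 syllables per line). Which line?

The second line

Line 1: your (1), mouse (1), enters (2), here (1) → 5 ✓
Line 2: shadowy (3), white (1), caterpillar (4) → 8 (expected 7)
Line 3: blue (1), finch (1), up (1), six (1), breath (1) → 5 ✓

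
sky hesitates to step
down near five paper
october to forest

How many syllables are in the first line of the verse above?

The first line: sky (1), hesitates (3), to (1), step (1) → 6

6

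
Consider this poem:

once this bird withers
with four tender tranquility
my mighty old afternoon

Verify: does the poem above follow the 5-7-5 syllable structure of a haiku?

No

Line 1: "once this bird withers": 1+1+1+2 = 5 ✓
Line 2: "with four tender tranquility": 1+1+2+4 = 8 (expected 7)
Line 3: "my mighty old afternoon": 1+2+1+3 = 7 (expected 5)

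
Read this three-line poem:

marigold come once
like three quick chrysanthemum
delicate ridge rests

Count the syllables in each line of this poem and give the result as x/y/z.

Line 1: marigold(3) + come(1) + once(1) = 5
Line 2: like(1) + three(1) + quick(1) + chrysanthemum(4) = 7
Line 3: delicate(3) + ridge(1) + rests(1) = 5

5/7/5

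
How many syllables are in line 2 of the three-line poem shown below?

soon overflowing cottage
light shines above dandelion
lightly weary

8

Line 2: light (1), shines (1), above (2), dandelion (4) → 8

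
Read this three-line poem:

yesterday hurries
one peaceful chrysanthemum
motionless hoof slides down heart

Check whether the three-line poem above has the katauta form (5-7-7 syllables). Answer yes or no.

Yes

Line 1: yesterday(3) + hurries(2) = 5 ✓
Line 2: one(1) + peaceful(2) + chrysanthemum(4) = 7 ✓
Line 3: motionless(3) + hoof(1) + slides(1) + down(1) + heart(1) = 7 ✓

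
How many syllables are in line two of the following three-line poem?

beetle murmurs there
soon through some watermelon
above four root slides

7

Line two: "soon through some watermelon": 1+1+1+4 = 7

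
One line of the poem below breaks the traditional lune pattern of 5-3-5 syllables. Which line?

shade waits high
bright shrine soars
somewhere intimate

Line 1

Line 1: shade(1) + waits(1) + high(1) = 3 (expected 5)
Line 2: bright(1) + shrine(1) + soars(1) = 3 ✓
Line 3: somewhere(2) + intimate(3) = 5 ✓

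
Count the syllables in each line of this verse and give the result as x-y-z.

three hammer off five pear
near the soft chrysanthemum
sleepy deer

Line 1: three (1), hammer (2), off (1), five (1), pear (1) → 6
Line 2: near (1), the (1), soft (1), chrysanthemum (4) → 7
Line 3: sleepy (2), deer (1) → 3

6-7-3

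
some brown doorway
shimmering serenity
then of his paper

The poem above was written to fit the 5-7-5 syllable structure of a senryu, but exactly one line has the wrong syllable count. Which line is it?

Line 1

Line 1: some(1) + brown(1) + doorway(2) = 4 (expected 5)
Line 2: shimmering(3) + serenity(4) = 7 ✓
Line 3: then(1) + of(1) + his(1) + paper(2) = 5 ✓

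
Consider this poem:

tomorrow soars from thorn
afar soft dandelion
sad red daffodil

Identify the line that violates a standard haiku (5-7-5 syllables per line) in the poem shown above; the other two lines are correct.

The first line

Line 1: "tomorrow soars from thorn": 3+1+1+1 = 6 (expected 5)
Line 2: "afar soft dandelion": 2+1+4 = 7 ✓
Line 3: "sad red daffodil": 1+1+3 = 5 ✓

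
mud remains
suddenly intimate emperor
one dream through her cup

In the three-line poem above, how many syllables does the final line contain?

The final line: "one dream through her cup": 1+1+1+1+1 = 5

5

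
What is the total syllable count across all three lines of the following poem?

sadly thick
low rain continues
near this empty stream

13

Line 1: sadly(2) + thick(1) = 3
Line 2: low(1) + rain(1) + continues(3) = 5
Line 3: near(1) + this(1) + empty(2) + stream(1) = 5
Total: 3 + 5 + 5 = 13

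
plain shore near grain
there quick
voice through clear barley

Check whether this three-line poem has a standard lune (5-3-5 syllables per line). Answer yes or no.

Line 1: "plain shore near grain": 1+1+1+1 = 4 (expected 5)
Line 2: "there quick": 1+1 = 2 (expected 3)
Line 3: "voice through clear barley": 1+1+1+2 = 5 ✓

No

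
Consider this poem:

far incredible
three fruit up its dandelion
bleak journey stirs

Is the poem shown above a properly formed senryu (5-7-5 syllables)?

No

Line 1: far(1) + incredible(4) = 5 ✓
Line 2: three(1) + fruit(1) + up(1) + its(1) + dandelion(4) = 8 (expected 7)
Line 3: bleak(1) + journey(2) + stirs(1) = 4 (expected 5)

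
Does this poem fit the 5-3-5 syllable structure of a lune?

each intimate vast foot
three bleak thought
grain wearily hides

Line 1: each(1) + intimate(3) + vast(1) + foot(1) = 6 (expected 5)
Line 2: three(1) + bleak(1) + thought(1) = 3 ✓
Line 3: grain(1) + wearily(3) + hides(1) = 5 ✓

No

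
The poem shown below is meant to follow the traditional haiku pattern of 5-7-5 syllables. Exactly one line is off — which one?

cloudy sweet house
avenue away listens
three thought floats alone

Line 1: "cloudy sweet house": 2+1+1 = 4 (expected 5)
Line 2: "avenue away listens": 3+2+2 = 7 ✓
Line 3: "three thought floats alone": 1+1+1+2 = 5 ✓

The first line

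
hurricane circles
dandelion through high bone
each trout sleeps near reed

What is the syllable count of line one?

Line one: hurricane (3), circles (2) → 5

5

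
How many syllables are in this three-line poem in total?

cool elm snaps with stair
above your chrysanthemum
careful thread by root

17

Line 1: cool (1), elm (1), snaps (1), with (1), stair (1) → 5
Line 2: above (2), your (1), chrysanthemum (4) → 7
Line 3: careful (2), thread (1), by (1), root (1) → 5
Total: 5 + 7 + 5 = 17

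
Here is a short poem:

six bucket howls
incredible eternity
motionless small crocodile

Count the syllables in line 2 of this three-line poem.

8

Line 2: incredible(4) + eternity(4) = 8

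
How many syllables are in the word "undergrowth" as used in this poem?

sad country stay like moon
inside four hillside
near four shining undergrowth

3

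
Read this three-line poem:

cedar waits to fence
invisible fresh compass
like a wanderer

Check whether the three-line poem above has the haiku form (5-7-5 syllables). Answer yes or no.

Line 1: cedar (2), waits (1), to (1), fence (1) → 5 ✓
Line 2: invisible (4), fresh (1), compass (2) → 7 ✓
Line 3: like (1), a (1), wanderer (3) → 5 ✓

Yes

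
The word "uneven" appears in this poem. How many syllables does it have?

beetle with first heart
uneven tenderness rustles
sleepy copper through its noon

3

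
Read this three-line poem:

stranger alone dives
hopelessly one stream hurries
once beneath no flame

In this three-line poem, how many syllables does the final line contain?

The final line: "once beneath no flame": 1+2+1+1 = 5

5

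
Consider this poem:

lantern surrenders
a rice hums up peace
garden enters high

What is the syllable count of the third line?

5

The third line: garden (2), enters (2), high (1) → 5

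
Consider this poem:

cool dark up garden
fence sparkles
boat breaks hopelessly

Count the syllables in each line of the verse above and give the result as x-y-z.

Line 1: cool(1) + dark(1) + up(1) + garden(2) = 5
Line 2: fence(1) + sparkles(2) = 3
Line 3: boat(1) + breaks(1) + hopelessly(3) = 5

5-3-5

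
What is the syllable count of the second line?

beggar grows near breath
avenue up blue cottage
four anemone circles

The second line: "avenue up blue cottage": 3+1+1+2 = 7

7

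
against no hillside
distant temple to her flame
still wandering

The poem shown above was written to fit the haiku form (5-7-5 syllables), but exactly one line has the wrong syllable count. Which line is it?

Line 3

Line 1: against(2) + no(1) + hillside(2) = 5 ✓
Line 2: distant(2) + temple(2) + to(1) + her(1) + flame(1) = 7 ✓
Line 3: still(1) + wandering(3) = 4 (expected 5)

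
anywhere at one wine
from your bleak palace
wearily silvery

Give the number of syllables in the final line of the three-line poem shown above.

The final line: wearily (3), silvery (3) → 6

6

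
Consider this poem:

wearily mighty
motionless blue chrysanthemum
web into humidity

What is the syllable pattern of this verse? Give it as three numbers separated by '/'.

Line 1: "wearily mighty": 3+2 = 5
Line 2: "motionless blue chrysanthemum": 3+1+4 = 8
Line 3: "web into humidity": 1+2+4 = 7

5/8/7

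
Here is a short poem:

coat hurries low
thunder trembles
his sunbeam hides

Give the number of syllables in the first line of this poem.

4

The first line: coat(1) + hurries(2) + low(1) = 4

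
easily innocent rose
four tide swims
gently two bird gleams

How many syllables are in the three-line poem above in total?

Line 1: easily(3) + innocent(3) + rose(1) = 7
Line 2: four(1) + tide(1) + swims(1) = 3
Line 3: gently(2) + two(1) + bird(1) + gleams(1) = 5
Total: 7 + 3 + 5 = 15

15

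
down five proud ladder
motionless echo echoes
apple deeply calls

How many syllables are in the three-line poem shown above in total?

Line 1: down (1), five (1), proud (1), ladder (2) → 5
Line 2: motionless (3), echo (2), echoes (2) → 7
Line 3: apple (2), deeply (2), calls (1) → 5
Total: 5 + 7 + 5 = 17

17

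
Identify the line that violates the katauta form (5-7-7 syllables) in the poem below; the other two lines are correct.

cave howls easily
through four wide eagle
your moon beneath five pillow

Line 1: cave (1), howls (1), easily (3) → 5 ✓
Line 2: through (1), four (1), wide (1), eagle (2) → 5 (expected 7)
Line 3: your (1), moon (1), beneath (2), five (1), pillow (2) → 7 ✓

Line 2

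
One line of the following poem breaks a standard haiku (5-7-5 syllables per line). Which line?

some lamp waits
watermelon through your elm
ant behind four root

Line 1: "some lamp waits": 1+1+1 = 3 (expected 5)
Line 2: "watermelon through your elm": 4+1+1+1 = 7 ✓
Line 3: "ant behind four root": 1+2+1+1 = 5 ✓

Line 1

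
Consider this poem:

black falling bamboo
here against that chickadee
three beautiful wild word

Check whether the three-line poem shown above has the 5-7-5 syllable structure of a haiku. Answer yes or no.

Line 1: black(1) + falling(2) + bamboo(2) = 5 ✓
Line 2: here(1) + against(2) + that(1) + chickadee(3) = 7 ✓
Line 3: three(1) + beautiful(3) + wild(1) + word(1) = 6 (expected 5)

No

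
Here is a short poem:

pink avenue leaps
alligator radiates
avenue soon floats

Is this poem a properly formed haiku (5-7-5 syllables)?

Yes

Line 1: "pink avenue leaps": 1+3+1 = 5 ✓
Line 2: "alligator radiates": 4+3 = 7 ✓
Line 3: "avenue soon floats": 3+1+1 = 5 ✓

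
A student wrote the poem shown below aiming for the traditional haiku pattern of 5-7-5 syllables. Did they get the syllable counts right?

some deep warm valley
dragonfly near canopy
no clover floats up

Line 1: some(1) + deep(1) + warm(1) + valley(2) = 5 ✓
Line 2: dragonfly(3) + near(1) + canopy(3) = 7 ✓
Line 3: no(1) + clover(2) + floats(1) + up(1) = 5 ✓

Yes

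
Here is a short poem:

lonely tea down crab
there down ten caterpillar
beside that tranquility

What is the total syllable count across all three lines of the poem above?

19

Line 1: lonely (2), tea (1), down (1), crab (1) → 5
Line 2: there (1), down (1), ten (1), caterpillar (4) → 7
Line 3: beside (2), that (1), tranquility (4) → 7
Total: 5 + 7 + 7 = 19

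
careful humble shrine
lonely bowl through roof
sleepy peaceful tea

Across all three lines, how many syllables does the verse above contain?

Line 1: "careful humble shrine": 2+2+1 = 5
Line 2: "lonely bowl through roof": 2+1+1+1 = 5
Line 3: "sleepy peaceful tea": 2+2+1 = 5
Total: 5 + 5 + 5 = 15

15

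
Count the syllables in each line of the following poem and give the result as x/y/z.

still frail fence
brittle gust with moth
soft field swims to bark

Line 1: still(1) + frail(1) + fence(1) = 3
Line 2: brittle(2) + gust(1) + with(1) + moth(1) = 5
Line 3: soft(1) + field(1) + swims(1) + to(1) + bark(1) = 5

3/5/5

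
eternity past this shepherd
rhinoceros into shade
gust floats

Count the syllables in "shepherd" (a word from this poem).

2

"shepherd" has 2 syllables.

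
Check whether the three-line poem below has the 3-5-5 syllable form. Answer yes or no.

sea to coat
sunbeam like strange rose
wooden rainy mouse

Line 1: sea(1) + to(1) + coat(1) = 3 ✓
Line 2: sunbeam(2) + like(1) + strange(1) + rose(1) = 5 ✓
Line 3: wooden(2) + rainy(2) + mouse(1) = 5 ✓

Yes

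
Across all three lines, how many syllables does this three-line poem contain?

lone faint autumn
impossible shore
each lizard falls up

14

Line 1: lone(1) + faint(1) + autumn(2) = 4
Line 2: impossible(4) + shore(1) = 5
Line 3: each(1) + lizard(2) + falls(1) + up(1) = 5
Total: 4 + 5 + 5 = 14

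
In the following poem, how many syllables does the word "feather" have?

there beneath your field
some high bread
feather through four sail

2

"feather" has 2 syllables.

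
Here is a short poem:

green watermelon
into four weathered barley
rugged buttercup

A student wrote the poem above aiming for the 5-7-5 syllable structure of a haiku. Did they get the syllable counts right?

Line 1: green (1), watermelon (4) → 5 ✓
Line 2: into (2), four (1), weathered (2), barley (2) → 7 ✓
Line 3: rugged (2), buttercup (3) → 5 ✓

Yes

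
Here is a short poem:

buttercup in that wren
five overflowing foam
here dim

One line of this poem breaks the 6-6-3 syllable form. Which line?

The third line

Line 1: buttercup(3) + in(1) + that(1) + wren(1) = 6 ✓
Line 2: five(1) + overflowing(4) + foam(1) = 6 ✓
Line 3: here(1) + dim(1) = 2 (expected 3)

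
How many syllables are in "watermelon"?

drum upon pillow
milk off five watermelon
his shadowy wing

4

"watermelon" has 4 syllables.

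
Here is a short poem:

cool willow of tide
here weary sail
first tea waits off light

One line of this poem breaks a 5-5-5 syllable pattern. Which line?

Line 1: "cool willow of tide": 1+2+1+1 = 5 ✓
Line 2: "here weary sail": 1+2+1 = 4 (expected 5)
Line 3: "first tea waits off light": 1+1+1+1+1 = 5 ✓

The second line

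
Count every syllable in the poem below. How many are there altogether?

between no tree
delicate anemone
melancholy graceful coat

Line 1: between(2) + no(1) + tree(1) = 4
Line 2: delicate(3) + anemone(4) = 7
Line 3: melancholy(4) + graceful(2) + coat(1) = 7
Total: 4 + 7 + 7 = 18

18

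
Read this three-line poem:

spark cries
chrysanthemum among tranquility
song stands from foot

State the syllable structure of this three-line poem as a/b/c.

Line 1: "spark cries": 1+1 = 2
Line 2: "chrysanthemum among tranquility": 4+2+4 = 10
Line 3: "song stands from foot": 1+1+1+1 = 4

2/10/4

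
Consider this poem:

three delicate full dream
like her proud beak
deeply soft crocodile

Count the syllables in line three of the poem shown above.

6

Line three: deeply (2), soft (1), crocodile (3) → 6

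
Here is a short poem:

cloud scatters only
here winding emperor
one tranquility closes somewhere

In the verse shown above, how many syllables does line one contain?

5

Line one: cloud (1), scatters (2), only (2) → 5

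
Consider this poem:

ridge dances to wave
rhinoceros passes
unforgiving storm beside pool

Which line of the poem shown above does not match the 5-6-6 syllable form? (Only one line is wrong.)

The third line

Line 1: ridge (1), dances (2), to (1), wave (1) → 5 ✓
Line 2: rhinoceros (4), passes (2) → 6 ✓
Line 3: unforgiving (4), storm (1), beside (2), pool (1) → 8 (expected 6)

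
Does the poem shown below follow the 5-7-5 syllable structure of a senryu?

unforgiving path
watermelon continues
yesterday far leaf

Yes

Line 1: unforgiving(4) + path(1) = 5 ✓
Line 2: watermelon(4) + continues(3) = 7 ✓
Line 3: yesterday(3) + far(1) + leaf(1) = 5 ✓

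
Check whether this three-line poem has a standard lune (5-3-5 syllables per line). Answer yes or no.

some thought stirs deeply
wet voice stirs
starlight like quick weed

Yes

Line 1: some (1), thought (1), stirs (1), deeply (2) → 5 ✓
Line 2: wet (1), voice (1), stirs (1) → 3 ✓
Line 3: starlight (2), like (1), quick (1), weed (1) → 5 ✓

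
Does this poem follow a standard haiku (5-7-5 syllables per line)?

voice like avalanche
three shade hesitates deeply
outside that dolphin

Line 1: voice(1) + like(1) + avalanche(3) = 5 ✓
Line 2: three(1) + shade(1) + hesitates(3) + deeply(2) = 7 ✓
Line 3: outside(2) + that(1) + dolphin(2) = 5 ✓

Yes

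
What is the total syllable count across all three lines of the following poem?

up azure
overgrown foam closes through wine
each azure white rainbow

17

Line 1: up(1) + azure(2) = 3
Line 2: overgrown(3) + foam(1) + closes(2) + through(1) + wine(1) = 8
Line 3: each(1) + azure(2) + white(1) + rainbow(2) = 6
Total: 3 + 8 + 6 = 17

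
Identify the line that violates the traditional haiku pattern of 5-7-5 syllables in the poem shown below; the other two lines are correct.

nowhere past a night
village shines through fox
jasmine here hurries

Line 1: "nowhere past a night": 2+1+1+1 = 5 ✓
Line 2: "village shines through fox": 2+1+1+1 = 5 (expected 7)
Line 3: "jasmine here hurries": 2+1+2 = 5 ✓

The second line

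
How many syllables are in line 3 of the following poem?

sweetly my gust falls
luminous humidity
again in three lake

5

Line 3: "again in three lake": 2+1+1+1 = 5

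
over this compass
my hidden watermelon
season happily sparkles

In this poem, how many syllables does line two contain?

Line two: "my hidden watermelon": 1+2+4 = 7

7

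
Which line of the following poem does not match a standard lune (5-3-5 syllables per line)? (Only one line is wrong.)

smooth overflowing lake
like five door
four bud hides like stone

Line 1: smooth(1) + overflowing(4) + lake(1) = 6 (expected 5)
Line 2: like(1) + five(1) + door(1) = 3 ✓
Line 3: four(1) + bud(1) + hides(1) + like(1) + stone(1) = 5 ✓

The first line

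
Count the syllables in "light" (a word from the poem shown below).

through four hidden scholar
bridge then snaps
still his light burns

1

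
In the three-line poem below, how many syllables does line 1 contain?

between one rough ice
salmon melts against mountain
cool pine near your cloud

Line 1: between(2) + one(1) + rough(1) + ice(1) = 5

5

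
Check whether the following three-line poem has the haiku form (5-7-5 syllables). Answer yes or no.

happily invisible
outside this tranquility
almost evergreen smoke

No

Line 1: "happily invisible": 3+4 = 7 (expected 5)
Line 2: "outside this tranquility": 2+1+4 = 7 ✓
Line 3: "almost evergreen smoke": 2+3+1 = 6 (expected 5)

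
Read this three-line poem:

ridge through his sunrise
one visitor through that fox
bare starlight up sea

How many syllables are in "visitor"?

3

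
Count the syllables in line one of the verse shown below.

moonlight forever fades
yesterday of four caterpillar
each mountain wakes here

6

Line one: "moonlight forever fades": 2+3+1 = 6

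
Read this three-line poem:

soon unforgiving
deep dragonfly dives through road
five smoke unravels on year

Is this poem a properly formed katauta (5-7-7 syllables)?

Line 1: soon(1) + unforgiving(4) = 5 ✓
Line 2: deep(1) + dragonfly(3) + dives(1) + through(1) + road(1) = 7 ✓
Line 3: five(1) + smoke(1) + unravels(3) + on(1) + year(1) = 7 ✓

Yes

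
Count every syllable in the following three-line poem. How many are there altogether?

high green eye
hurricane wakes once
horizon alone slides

Line 1: high(1) + green(1) + eye(1) = 3
Line 2: hurricane(3) + wakes(1) + once(1) = 5
Line 3: horizon(3) + alone(2) + slides(1) = 6
Total: 3 + 5 + 6 = 14

14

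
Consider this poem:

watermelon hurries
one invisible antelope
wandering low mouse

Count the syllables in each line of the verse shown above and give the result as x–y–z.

Line 1: watermelon(4) + hurries(2) = 6
Line 2: one(1) + invisible(4) + antelope(3) = 8
Line 3: wandering(3) + low(1) + mouse(1) = 5

6–8–5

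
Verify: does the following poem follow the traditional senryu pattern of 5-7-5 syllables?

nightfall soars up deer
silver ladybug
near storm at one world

Line 1: nightfall (2), soars (1), up (1), deer (1) → 5 ✓
Line 2: silver (2), ladybug (3) → 5 (expected 7)
Line 3: near (1), storm (1), at (1), one (1), world (1) → 5 ✓

No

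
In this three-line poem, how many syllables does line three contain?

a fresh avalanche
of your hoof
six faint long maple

Line three: "six faint long maple": 1+1+1+2 = 5

5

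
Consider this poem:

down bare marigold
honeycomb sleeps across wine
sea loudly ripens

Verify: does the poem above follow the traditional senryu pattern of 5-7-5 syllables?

Yes

Line 1: "down bare marigold": 1+1+3 = 5 ✓
Line 2: "honeycomb sleeps across wine": 3+1+2+1 = 7 ✓
Line 3: "sea loudly ripens": 1+2+2 = 5 ✓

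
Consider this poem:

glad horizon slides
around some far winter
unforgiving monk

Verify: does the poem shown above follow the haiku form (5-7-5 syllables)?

No

Line 1: "glad horizon slides": 1+3+1 = 5 ✓
Line 2: "around some far winter": 2+1+1+2 = 6 (expected 7)
Line 3: "unforgiving monk": 4+1 = 5 ✓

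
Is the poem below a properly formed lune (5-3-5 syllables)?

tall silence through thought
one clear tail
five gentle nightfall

Line 1: tall (1), silence (2), through (1), thought (1) → 5 ✓
Line 2: one (1), clear (1), tail (1) → 3 ✓
Line 3: five (1), gentle (2), nightfall (2) → 5 ✓

Yes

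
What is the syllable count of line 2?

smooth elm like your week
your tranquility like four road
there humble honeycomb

8

Line 2: your (1), tranquility (4), like (1), four (1), road (1) → 8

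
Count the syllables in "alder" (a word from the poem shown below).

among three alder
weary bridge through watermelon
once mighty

2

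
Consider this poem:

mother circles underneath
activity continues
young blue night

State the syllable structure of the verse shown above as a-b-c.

7-7-3

Line 1: mother(2) + circles(2) + underneath(3) = 7
Line 2: activity(4) + continues(3) = 7
Line 3: young(1) + blue(1) + night(1) = 3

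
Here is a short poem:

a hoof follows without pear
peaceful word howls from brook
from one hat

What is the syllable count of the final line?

The final line: from (1), one (1), hat (1) → 3

3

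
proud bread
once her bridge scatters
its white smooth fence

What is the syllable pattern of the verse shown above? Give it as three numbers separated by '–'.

Line 1: proud (1), bread (1) → 2
Line 2: once (1), her (1), bridge (1), scatters (2) → 5
Line 3: its (1), white (1), smooth (1), fence (1) → 4

2–5–4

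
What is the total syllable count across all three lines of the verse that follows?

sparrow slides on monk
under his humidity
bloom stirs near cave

Line 1: sparrow (2), slides (1), on (1), monk (1) → 5
Line 2: under (2), his (1), humidity (4) → 7
Line 3: bloom (1), stirs (1), near (1), cave (1) → 4
Total: 5 + 7 + 4 = 16

16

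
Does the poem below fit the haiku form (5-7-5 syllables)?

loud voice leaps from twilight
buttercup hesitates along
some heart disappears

Line 1: loud(1) + voice(1) + leaps(1) + from(1) + twilight(2) = 6 (expected 5)
Line 2: buttercup(3) + hesitates(3) + along(2) = 8 (expected 7)
Line 3: some(1) + heart(1) + disappears(3) = 5 ✓

No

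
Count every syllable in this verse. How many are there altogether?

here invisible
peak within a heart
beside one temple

Line 1: here (1), invisible (4) → 5
Line 2: peak (1), within (2), a (1), heart (1) → 5
Line 3: beside (2), one (1), temple (2) → 5
Total: 5 + 5 + 5 = 15

15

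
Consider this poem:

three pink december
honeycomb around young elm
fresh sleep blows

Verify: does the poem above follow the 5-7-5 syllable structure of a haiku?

Line 1: "three pink december": 1+1+3 = 5 ✓
Line 2: "honeycomb around young elm": 3+2+1+1 = 7 ✓
Line 3: "fresh sleep blows": 1+1+1 = 3 (expected 5)

No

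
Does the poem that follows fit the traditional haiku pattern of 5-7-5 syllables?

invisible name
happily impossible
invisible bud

Line 1: invisible (4), name (1) → 5 ✓
Line 2: happily (3), impossible (4) → 7 ✓
Line 3: invisible (4), bud (1) → 5 ✓

Yes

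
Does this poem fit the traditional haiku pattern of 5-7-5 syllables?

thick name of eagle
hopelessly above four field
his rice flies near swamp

Yes

Line 1: thick (1), name (1), of (1), eagle (2) → 5 ✓
Line 2: hopelessly (3), above (2), four (1), field (1) → 7 ✓
Line 3: his (1), rice (1), flies (1), near (1), swamp (1) → 5 ✓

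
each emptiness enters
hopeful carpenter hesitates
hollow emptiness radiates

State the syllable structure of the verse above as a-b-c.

6-8-8

Line 1: each (1), emptiness (3), enters (2) → 6
Line 2: hopeful (2), carpenter (3), hesitates (3) → 8
Line 3: hollow (2), emptiness (3), radiates (3) → 8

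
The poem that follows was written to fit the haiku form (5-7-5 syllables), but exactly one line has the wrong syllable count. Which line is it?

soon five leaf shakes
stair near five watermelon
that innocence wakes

The first line

Line 1: soon (1), five (1), leaf (1), shakes (1) → 4 (expected 5)
Line 2: stair (1), near (1), five (1), watermelon (4) → 7 ✓
Line 3: that (1), innocence (3), wakes (1) → 5 ✓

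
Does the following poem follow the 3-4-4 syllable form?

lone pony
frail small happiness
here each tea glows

No

Line 1: "lone pony": 1+2 = 3 ✓
Line 2: "frail small happiness": 1+1+3 = 5 (expected 4)
Line 3: "here each tea glows": 1+1+1+1 = 4 ✓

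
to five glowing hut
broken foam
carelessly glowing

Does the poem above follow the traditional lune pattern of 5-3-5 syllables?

Yes

Line 1: to (1), five (1), glowing (2), hut (1) → 5 ✓
Line 2: broken (2), foam (1) → 3 ✓
Line 3: carelessly (3), glowing (2) → 5 ✓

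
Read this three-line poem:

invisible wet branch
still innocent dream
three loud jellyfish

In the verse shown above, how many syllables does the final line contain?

5

The final line: three(1) + loud(1) + jellyfish(3) = 5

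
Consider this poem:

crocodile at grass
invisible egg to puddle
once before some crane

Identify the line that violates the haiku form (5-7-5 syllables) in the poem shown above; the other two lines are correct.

The second line

Line 1: crocodile(3) + at(1) + grass(1) = 5 ✓
Line 2: invisible(4) + egg(1) + to(1) + puddle(2) = 8 (expected 7)
Line 3: once(1) + before(2) + some(1) + crane(1) = 5 ✓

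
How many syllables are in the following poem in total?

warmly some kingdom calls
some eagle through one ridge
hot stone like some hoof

17

Line 1: "warmly some kingdom calls": 2+1+2+1 = 6
Line 2: "some eagle through one ridge": 1+2+1+1+1 = 6
Line 3: "hot stone like some hoof": 1+1+1+1+1 = 5
Total: 6 + 6 + 5 = 17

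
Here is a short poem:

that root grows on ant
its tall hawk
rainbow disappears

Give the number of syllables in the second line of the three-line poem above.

The second line: "its tall hawk": 1+1+1 = 3

3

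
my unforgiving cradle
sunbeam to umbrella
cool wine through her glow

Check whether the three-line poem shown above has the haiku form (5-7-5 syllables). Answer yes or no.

Line 1: "my unforgiving cradle": 1+4+2 = 7 (expected 5)
Line 2: "sunbeam to umbrella": 2+1+3 = 6 (expected 7)
Line 3: "cool wine through her glow": 1+1+1+1+1 = 5 ✓

No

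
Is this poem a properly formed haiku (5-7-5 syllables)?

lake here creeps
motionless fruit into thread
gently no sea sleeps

No

Line 1: "lake here creeps": 1+1+1 = 3 (expected 5)
Line 2: "motionless fruit into thread": 3+1+2+1 = 7 ✓
Line 3: "gently no sea sleeps": 2+1+1+1 = 5 ✓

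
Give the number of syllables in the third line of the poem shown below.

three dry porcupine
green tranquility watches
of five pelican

The third line: of (1), five (1), pelican (3) → 5

5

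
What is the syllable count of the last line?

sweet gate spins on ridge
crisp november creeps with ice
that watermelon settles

The last line: that (1), watermelon (4), settles (2) → 7

7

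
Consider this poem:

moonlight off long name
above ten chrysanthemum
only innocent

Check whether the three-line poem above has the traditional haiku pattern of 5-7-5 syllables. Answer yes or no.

Line 1: "moonlight off long name": 2+1+1+1 = 5 ✓
Line 2: "above ten chrysanthemum": 2+1+4 = 7 ✓
Line 3: "only innocent": 2+3 = 5 ✓

Yes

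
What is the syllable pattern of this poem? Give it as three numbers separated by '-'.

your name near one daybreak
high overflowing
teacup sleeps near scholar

Line 1: "your name near one daybreak": 1+1+1+1+2 = 6
Line 2: "high overflowing": 1+4 = 5
Line 3: "teacup sleeps near scholar": 2+1+1+2 = 6

6-5-6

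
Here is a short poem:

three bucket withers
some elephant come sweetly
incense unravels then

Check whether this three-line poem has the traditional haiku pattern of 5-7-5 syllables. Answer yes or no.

Line 1: three(1) + bucket(2) + withers(2) = 5 ✓
Line 2: some(1) + elephant(3) + come(1) + sweetly(2) = 7 ✓
Line 3: incense(2) + unravels(3) + then(1) = 6 (expected 5)

No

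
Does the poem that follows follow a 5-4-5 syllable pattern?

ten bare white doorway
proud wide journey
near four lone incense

Line 1: ten(1) + bare(1) + white(1) + doorway(2) = 5 ✓
Line 2: proud(1) + wide(1) + journey(2) = 4 ✓
Line 3: near(1) + four(1) + lone(1) + incense(2) = 5 ✓

Yes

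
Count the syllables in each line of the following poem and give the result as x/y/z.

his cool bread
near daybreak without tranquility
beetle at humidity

Line 1: his(1) + cool(1) + bread(1) = 3
Line 2: near(1) + daybreak(2) + without(2) + tranquility(4) = 9
Line 3: beetle(2) + at(1) + humidity(4) = 7

3/9/7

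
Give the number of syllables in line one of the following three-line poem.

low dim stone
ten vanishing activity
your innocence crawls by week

3

Line one: low(1) + dim(1) + stone(1) = 3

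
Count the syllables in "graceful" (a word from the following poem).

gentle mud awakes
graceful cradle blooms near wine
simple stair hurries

2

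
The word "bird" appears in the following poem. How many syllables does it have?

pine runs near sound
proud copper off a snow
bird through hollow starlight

1

"bird" has 1 syllable.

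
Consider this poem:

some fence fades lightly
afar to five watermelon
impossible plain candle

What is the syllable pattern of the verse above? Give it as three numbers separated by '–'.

Line 1: "some fence fades lightly": 1+1+1+2 = 5
Line 2: "afar to five watermelon": 2+1+1+4 = 8
Line 3: "impossible plain candle": 4+1+2 = 7

5–8–7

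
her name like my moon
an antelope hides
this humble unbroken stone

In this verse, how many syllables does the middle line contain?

The middle line: an(1) + antelope(3) + hides(1) = 5

5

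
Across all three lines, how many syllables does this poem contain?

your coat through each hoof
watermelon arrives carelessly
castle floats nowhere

Line 1: "your coat through each hoof": 1+1+1+1+1 = 5
Line 2: "watermelon arrives carelessly": 4+2+3 = 9
Line 3: "castle floats nowhere": 2+1+2 = 5
Total: 5 + 9 + 5 = 19

19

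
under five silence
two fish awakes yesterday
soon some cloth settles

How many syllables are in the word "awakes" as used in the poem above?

2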